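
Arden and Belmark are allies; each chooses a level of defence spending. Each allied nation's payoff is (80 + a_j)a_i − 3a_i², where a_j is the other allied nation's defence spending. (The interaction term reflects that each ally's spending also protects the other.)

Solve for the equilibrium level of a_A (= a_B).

16

Arden's payoff is (80 + a_B)a_A − 3a_A².
∂π/∂a_A = 80 + a_B − 6a_A = 0, so a_A = 40/3 + (1/6)a_B.
The game is symmetric, so in equilibrium a_B = a_A: the reaction function gives (5/6)a_A = 40/3, hence a_A = 16.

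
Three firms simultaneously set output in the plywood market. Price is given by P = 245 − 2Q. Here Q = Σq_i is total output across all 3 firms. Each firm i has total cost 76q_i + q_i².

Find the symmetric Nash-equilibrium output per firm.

A representative firm's profit is π_i = q_i(245 − 2Q) − 76q_i − q_i², with Q = q_i + Σ_{j≠i} q_j.
First-order condition: 169 − 6q_i − 2Σ_{j≠i} q_j = 0.
With identical firms, set every q_j = q: then 169 − 6q − 4q = 0, i.e. q = 169/10 = 16.9.

16.9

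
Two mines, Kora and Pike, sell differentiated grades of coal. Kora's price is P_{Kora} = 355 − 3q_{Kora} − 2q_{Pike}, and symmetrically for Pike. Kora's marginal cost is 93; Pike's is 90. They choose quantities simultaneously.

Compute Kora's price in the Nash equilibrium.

190.6875

Mine Kora's profit: π = q_{Kora}(355 − 3q_{Kora} − 2q_{Pike}) − 93q_{Kora}.
∂π/∂q_{Kora} = 262 − 6q_{Kora} − 2q_{Pike} = 0 ⇒ q_{Kora} = 131/3 − (1/3)q_{Pike}.
Similarly q_{Pike} = 265/6 − (1/3)q_{Kora}.
Solving the two reaction functions simultaneously: (1 − (−1/3)(−1/3))q_{Kora} = 131/3 − (1/3)·(265/6), so (8/9)q_{Kora} = 521/18 and q_{Kora} = 32.5625.
Then q_{Pike} = 265/6 − (1/3)·32.5625 = 33.3125.
P_{Kora} = 355 − 3·32.5625 − 2·33.3125 = 190.6875.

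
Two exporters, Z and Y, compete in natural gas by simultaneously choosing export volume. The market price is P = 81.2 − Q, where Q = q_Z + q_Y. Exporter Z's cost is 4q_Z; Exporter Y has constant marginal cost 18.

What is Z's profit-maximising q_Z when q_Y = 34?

Exporter Z's profit: π = q_Z(81.2 − (q_Z + q_Y)) − 4q_Z.
∂π/∂q_Z = 77.2 − 2q_Z − q_Y = 0, so q_Z = 38.6 − 0.5q_Y.
At q_Y = 34: q_Z = 38.6 − 0.5·34 = 21.6.

21.6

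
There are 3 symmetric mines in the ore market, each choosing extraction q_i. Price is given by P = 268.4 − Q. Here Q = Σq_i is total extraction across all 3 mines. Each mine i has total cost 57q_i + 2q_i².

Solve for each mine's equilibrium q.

A representative mine's profit is π_i = q_i(268.4 − Q) − 57q_i − 2q_i², with Q = q_i + Σ_{j≠i} q_j.
First-order condition: 211.4 − 6q_i − Σ_{j≠i} q_j = 0.
With identical mines, set every q_j = q: then 211.4 − 6q − 2q = 0, i.e. q = 211.4/8 = 26.425.

26.425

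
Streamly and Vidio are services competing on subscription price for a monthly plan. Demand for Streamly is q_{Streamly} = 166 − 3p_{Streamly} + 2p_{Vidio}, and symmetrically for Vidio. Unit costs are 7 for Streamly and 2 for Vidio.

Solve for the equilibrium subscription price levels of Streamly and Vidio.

Streamly's profit: π = (p_{Streamly} − 7)(166 − 3p_{Streamly} + 2p_{Vidio}).
∂π/∂p_{Streamly} = 187 − 6p_{Streamly} + 2p_{Vidio} = 0 ⇒ p_{Streamly} = 187/6 + (1/3)p_{Vidio}.
Similarly p_{Vidio} = 86/3 + (1/3)p_{Streamly}.
Plugging p_{Vidio} into Streamly's best response: p_{Streamly} = 187/6 + (1/3)(86/3 + (1/3)p_{Streamly}) ⇒ (8/9)p_{Streamly} = 733/18, so p_{Streamly} = 45.8125.
Then p_{Vidio} = 86/3 + (1/3)·45.8125 = 43.9375.

45.8125, 43.9375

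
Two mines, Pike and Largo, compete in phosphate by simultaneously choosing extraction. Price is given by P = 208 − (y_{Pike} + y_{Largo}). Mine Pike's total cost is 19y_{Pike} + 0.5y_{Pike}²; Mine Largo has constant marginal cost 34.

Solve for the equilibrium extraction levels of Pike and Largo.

Mine Pike's profit: π = y_{Pike}(208 − (y_{Pike} + y_{Largo})) − 19y_{Pike} − 0.5y_{Pike}².
∂π/∂y_{Pike} = 189 − 3y_{Pike} − y_{Largo} = 0, so y_{Pike} = 63 − (1/3)y_{Largo}.
For Largo: ∂π/∂y_{Largo} = 174 − 2y_{Largo} − y_{Pike} = 0 ⇒ y_{Largo} = 87 − 0.5y_{Pike}.
Plugging y_{Largo} into Pike's best response: y_{Pike} = 63 − (1/3)(87 − 0.5y_{Pike}) ⇒ (5/6)y_{Pike} = 34, so y_{Pike} = 40.8.
Then y_{Largo} = 87 − 0.5·40.8 = 66.6.

40.8, 66.6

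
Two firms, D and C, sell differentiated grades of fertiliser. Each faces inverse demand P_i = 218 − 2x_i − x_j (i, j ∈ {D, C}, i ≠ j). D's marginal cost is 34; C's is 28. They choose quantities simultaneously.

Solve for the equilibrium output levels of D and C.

Firm D's profit: π = x_D(218 − 2x_D − x_C) − 34x_D.
∂π/∂x_D = 184 − 4x_D − x_C = 0 ⇒ x_D = 46 − 0.25x_C.
Similarly x_C = 47.5 − 0.25x_D.
Solving the two reaction functions simultaneously: (1 − (−0.25)(−0.25))x_D = 46 − 0.25·47.5, so 0.9375x_D = 34.125 and x_D = 36.4.
Then x_C = 47.5 − 0.25·36.4 = 38.4.

36.4, 38.4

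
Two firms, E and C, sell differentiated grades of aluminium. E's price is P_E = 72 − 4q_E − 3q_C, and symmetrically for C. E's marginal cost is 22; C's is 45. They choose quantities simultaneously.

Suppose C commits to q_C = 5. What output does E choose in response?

Firm E's profit: π = q_E(72 − 4q_E − 3q_C) − 22q_E.
∂π/∂q_E = 50 − 8q_E − 3q_C = 0 ⇒ q_E = 6.25 − 0.375q_C.
At q_C = 5: q_E = 6.25 − 0.375·5 = 4.375.

4.375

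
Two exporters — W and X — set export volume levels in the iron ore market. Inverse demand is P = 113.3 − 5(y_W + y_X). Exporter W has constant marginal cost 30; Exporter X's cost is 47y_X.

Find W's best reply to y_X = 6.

Exporter W's profit: π = y_W(113.3 − 5(y_W + y_X)) − 30y_W.
∂π/∂y_W = 83.3 − 10y_W − 5y_X = 0, so y_W = 8.33 − 0.5y_X.
At y_X = 6: y_W = 8.33 − 0.5·6 = 5.33.

5.33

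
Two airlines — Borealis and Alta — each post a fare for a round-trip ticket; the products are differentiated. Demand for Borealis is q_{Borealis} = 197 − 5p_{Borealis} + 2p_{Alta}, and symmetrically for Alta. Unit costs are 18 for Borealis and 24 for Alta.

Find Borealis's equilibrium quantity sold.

Borealis's profit: π = (p_{Borealis} − 18)(197 − 5p_{Borealis} + 2p_{Alta}).
∂π/∂p_{Borealis} = 287 − 10p_{Borealis} + 2p_{Alta} = 0 ⇒ p_{Borealis} = 28.7 + 0.2p_{Alta}.
Similarly p_{Alta} = 31.7 + 0.2p_{Borealis}.
Substituting the second reaction function into the first: p_{Borealis} = 28.7 + 0.2(31.7 + 0.2p_{Borealis}), which gives 0.96p_{Borealis} = 35.04 ⇒ p_{Borealis} = 36.5.
Then p_{Alta} = 31.7 + 0.2·36.5 = 39.
q_{Borealis} = 197 − 5·36.5 + 2·39 = 92.5.

92.5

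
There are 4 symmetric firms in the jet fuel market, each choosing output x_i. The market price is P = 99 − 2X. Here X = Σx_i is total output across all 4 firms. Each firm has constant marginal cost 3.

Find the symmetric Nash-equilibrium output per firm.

9.6

A representative firm's profit is π_i = x_i(99 − 2X) − 3x_i, with X = x_i + Σ_{j≠i} x_j.
First-order condition: 96 − 4x_i − 2Σ_{j≠i} x_j = 0.
Imposing symmetry (x_j = x for all j) turns Σ_{j≠i} x_j into 3x, so 96 = 10x and x = 9.6.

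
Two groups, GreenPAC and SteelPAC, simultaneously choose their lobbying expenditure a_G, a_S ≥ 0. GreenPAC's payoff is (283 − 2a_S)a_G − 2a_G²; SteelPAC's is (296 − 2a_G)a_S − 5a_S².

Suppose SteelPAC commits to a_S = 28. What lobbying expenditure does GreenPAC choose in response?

56.75

Expanding GreenPAC's payoff: 283a_G − 2a_Sa_G − 2a_G².
∂π/∂a_G = 283 − 2a_S − 4a_G = 0, so a_G = 70.75 − 0.5a_S.
At a_S = 28: a_G = 70.75 − 0.5·28 = 56.75.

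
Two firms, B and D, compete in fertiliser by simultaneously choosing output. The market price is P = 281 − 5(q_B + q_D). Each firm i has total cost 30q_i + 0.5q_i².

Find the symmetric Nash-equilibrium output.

15.6875

Firm B's profit: π = q_B(281 − 5(q_B + q_D)) − 30q_B − 0.5q_B².
∂π/∂q_B = 251 − 11q_B − 5q_D = 0, so q_B = 251/11 − (5/11)q_D.
By symmetry q_D = q_B; substituting into the reaction function, (16/11)q_B = 251/11 and q_B = 15.6875.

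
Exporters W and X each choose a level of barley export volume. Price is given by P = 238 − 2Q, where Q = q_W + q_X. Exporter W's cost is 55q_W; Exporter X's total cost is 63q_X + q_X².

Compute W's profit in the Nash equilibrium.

Exporter W's profit: π = q_W(238 − 2(q_W + q_X)) − 55q_W.
∂π/∂q_W = 183 − 4q_W − 2q_X = 0, so q_W = 45.75 − 0.5q_X.
For X: ∂π/∂q_X = 175 − 6q_X − 2q_W = 0 ⇒ q_X = 175/6 − (1/3)q_W.
Plugging q_X into W's best response: q_W = 45.75 − 0.5(175/6 − (1/3)q_W) ⇒ (5/6)q_W = 187/6, so q_W = 37.4.
Then q_X = 175/6 − (1/3)·37.4 = 16.7.
Price P = 238 − 2·54.1 = 129.8.
W's profit: (129.8 − 55)·37.4 = 2797.52.

2797.52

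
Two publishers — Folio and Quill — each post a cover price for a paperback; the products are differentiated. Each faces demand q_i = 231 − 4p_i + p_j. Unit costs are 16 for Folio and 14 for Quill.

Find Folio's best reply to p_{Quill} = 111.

Folio's profit: π = (p_{Folio} − 16)(231 − 4p_{Folio} + p_{Quill}).
∂π/∂p_{Folio} = 295 − 8p_{Folio} + p_{Quill} = 0 ⇒ p_{Folio} = 36.875 + 0.125p_{Quill}.
At p_{Quill} = 111: p_{Folio} = 36.875 + 0.125·111 = 50.75.

50.75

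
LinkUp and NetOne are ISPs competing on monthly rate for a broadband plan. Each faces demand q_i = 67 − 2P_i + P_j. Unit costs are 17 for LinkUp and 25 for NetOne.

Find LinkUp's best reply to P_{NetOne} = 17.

LinkUp's profit: π = (P_{LinkUp} − 17)(67 − 2P_{LinkUp} + P_{NetOne}).
∂π/∂P_{LinkUp} = 101 − 4P_{LinkUp} + P_{NetOne} = 0 ⇒ P_{LinkUp} = 25.25 + 0.25P_{NetOne}.
At P_{NetOne} = 17: P_{LinkUp} = 25.25 + 0.25·17 = 29.5.

29.5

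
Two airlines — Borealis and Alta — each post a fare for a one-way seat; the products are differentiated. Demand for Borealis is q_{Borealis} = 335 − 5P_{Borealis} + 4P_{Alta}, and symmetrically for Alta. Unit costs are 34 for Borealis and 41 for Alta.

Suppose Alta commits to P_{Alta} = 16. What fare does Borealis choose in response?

Borealis's profit: π = (P_{Borealis} − 34)(335 − 5P_{Borealis} + 4P_{Alta}).
∂π/∂P_{Borealis} = 505 − 10P_{Borealis} + 4P_{Alta} = 0 ⇒ P_{Borealis} = 50.5 + 0.4P_{Alta}.
At P_{Alta} = 16: P_{Borealis} = 50.5 + 0.4·16 = 56.9.

56.9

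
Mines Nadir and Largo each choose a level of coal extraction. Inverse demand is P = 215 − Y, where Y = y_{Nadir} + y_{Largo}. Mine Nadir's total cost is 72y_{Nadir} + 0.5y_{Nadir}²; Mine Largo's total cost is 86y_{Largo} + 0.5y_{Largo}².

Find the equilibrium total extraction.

68

Mine Nadir's profit: π = y_{Nadir}(215 − (y_{Nadir} + y_{Largo})) − 72y_{Nadir} − 0.5y_{Nadir}².
∂π/∂y_{Nadir} = 143 − 3y_{Nadir} − y_{Largo} = 0, so y_{Nadir} = 143/3 − (1/3)y_{Largo}.
By the same steps for Largo: y_{Largo} = 43 − (1/3)y_{Nadir}.
Substituting the second reaction function into the first: y_{Nadir} = 143/3 − (1/3)(43 − (1/3)y_{Nadir}), which gives (8/9)y_{Nadir} = 100/3 ⇒ y_{Nadir} = 37.5.
Then y_{Largo} = 43 − (1/3)·37.5 = 30.5.
Total extraction: 37.5 + 30.5 = 68.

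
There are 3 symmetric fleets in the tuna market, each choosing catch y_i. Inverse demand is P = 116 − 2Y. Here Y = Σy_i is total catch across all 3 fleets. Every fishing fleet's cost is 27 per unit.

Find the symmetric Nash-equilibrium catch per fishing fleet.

11.125

A representative fishing fleet's profit is π_i = y_i(116 − 2Y) − 27y_i, with Y = y_i + Σ_{j≠i} y_j.
First-order condition: 89 − 4y_i − 2Σ_{j≠i} y_j = 0.
In a symmetric equilibrium every fishing fleet chooses the same y, so Σ_{j≠i} y_j = 2y. The condition becomes 89 − 8y = 0, giving y = 89/8 = 11.125.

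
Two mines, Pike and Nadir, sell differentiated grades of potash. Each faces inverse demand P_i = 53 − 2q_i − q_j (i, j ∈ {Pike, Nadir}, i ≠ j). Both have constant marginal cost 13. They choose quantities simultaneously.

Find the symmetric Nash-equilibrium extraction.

Mine Pike's profit: π = q_{Pike}(53 − 2q_{Pike} − q_{Nadir}) − 13q_{Pike}.
∂π/∂q_{Pike} = 40 − 4q_{Pike} − q_{Nadir} = 0 ⇒ q_{Pike} = 10 − 0.25q_{Nadir}.
The game is symmetric, so in equilibrium q_{Nadir} = q_{Pike}: the reaction function gives 1.25q_{Pike} = 10, hence q_{Pike} = 8.

8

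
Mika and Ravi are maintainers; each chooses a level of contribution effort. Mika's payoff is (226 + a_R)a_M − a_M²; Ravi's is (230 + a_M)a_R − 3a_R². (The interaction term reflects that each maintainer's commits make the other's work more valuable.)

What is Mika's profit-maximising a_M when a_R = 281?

253.5

Expanding Mika's payoff: 226a_M + a_Ra_M − a_M².
∂π/∂a_M = 226 + a_R − 2a_M = 0, so a_M = 113 + 0.5a_R.
At a_R = 281: a_M = 113 + 0.5·281 = 253.5.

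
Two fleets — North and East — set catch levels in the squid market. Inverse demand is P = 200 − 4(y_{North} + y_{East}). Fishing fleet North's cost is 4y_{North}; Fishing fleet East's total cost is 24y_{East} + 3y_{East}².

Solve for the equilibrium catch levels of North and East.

21.25, 6.5

Fishing fleet North's profit: π = y_{North}(200 − 4(y_{North} + y_{East})) − 4y_{North}.
∂π/∂y_{North} = 196 − 8y_{North} − 4y_{East} = 0, so y_{North} = 24.5 − 0.5y_{East}.
For East: ∂π/∂y_{East} = 176 − 14y_{East} − 4y_{North} = 0 ⇒ y_{East} = 88/7 − (2/7)y_{North}.
Substituting the second reaction function into the first: y_{North} = 24.5 − 0.5(88/7 − (2/7)y_{North}), which gives (6/7)y_{North} = 255/14 ⇒ y_{North} = 21.25.
Then y_{East} = 88/7 − (2/7)·21.25 = 6.5.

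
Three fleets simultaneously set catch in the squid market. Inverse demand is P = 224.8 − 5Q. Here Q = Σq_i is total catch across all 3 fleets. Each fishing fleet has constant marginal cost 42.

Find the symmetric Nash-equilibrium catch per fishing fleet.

9.14

A representative fishing fleet's profit is π_i = q_i(224.8 − 5Q) − 42q_i, with Q = q_i + Σ_{j≠i} q_j.
First-order condition: 182.8 − 10q_i − 5Σ_{j≠i} q_j = 0.
With identical fishing fleets, set every q_j = q: then 182.8 − 10q − 10q = 0, i.e. q = 182.8/20 = 9.14.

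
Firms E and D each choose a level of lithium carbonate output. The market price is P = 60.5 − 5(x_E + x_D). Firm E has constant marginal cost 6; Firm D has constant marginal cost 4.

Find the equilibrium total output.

7.4

Firm E's profit: π = x_E(60.5 − 5(x_E + x_D)) − 6x_E.
∂π/∂x_E = 54.5 − 10x_E − 5x_D = 0, so x_E = 5.45 − 0.5x_D.
By the same steps for D: x_D = 5.65 − 0.5x_E.
Solving the two reaction functions simultaneously: (1 − (−0.5)(−0.5))x_E = 5.45 − 0.5·5.65, so 0.75x_E = 2.625 and x_E = 3.5.
Then x_D = 5.65 − 0.5·3.5 = 3.9.
Total output: 3.5 + 3.9 = 7.4.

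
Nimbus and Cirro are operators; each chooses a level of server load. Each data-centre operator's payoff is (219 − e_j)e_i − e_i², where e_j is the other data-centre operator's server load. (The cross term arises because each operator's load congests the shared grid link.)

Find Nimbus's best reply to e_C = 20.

Nimbus's payoff is (219 − e_C)e_N − e_N².
∂π/∂e_N = 219 − e_C − 2e_N = 0, so e_N = 109.5 − 0.5e_C.
At e_C = 20: e_N = 109.5 − 0.5·20 = 99.5.

99.5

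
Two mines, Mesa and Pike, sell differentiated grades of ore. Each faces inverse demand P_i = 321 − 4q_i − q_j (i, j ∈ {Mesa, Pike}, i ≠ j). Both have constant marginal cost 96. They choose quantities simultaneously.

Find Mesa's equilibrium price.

Mine Mesa's profit: π = q_{Mesa}(321 − 4q_{Mesa} − q_{Pike}) − 96q_{Mesa}.
∂π/∂q_{Mesa} = 225 − 8q_{Mesa} − q_{Pike} = 0 ⇒ q_{Mesa} = 28.125 − 0.125q_{Pike}.
By symmetry q_{Pike} = q_{Mesa}; substituting into the reaction function, 1.125q_{Mesa} = 28.125 and q_{Mesa} = 25.
P_{Mesa} = 321 − 4·25 − 25 = 196.

196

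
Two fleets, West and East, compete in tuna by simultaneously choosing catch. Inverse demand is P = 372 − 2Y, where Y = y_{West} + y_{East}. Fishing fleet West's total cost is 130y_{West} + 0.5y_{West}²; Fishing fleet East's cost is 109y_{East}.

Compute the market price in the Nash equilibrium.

Fishing fleet West's profit: π = y_{West}(372 − 2(y_{West} + y_{East})) − 130y_{West} − 0.5y_{West}².
∂π/∂y_{West} = 242 − 5y_{West} − 2y_{East} = 0, so y_{West} = 48.4 − 0.4y_{East}.
For East: ∂π/∂y_{East} = 263 − 4y_{East} − 2y_{West} = 0 ⇒ y_{East} = 65.75 − 0.5y_{West}.
Plugging y_{East} into West's best response: y_{West} = 48.4 − 0.4(65.75 − 0.5y_{West}) ⇒ 0.8y_{West} = 22.1, so y_{West} = 27.625.
Then y_{East} = 65.75 − 0.5·27.625 = 51.9375.
Equilibrium price: P = 372 − 2·79.5625 = 212.875.

212.875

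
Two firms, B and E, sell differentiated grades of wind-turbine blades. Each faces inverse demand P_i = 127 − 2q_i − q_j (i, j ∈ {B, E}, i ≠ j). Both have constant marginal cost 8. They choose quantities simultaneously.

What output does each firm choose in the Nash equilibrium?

Firm B's profit: π = q_B(127 − 2q_B − q_E) − 8q_B.
∂π/∂q_B = 119 − 4q_B − q_E = 0 ⇒ q_B = 29.75 − 0.25q_E.
Setting q_B = q_E in the reaction function: q_B = 29.75 − 0.25q_B, so q_B = 29.75 / 1.25 = 23.8.

23.8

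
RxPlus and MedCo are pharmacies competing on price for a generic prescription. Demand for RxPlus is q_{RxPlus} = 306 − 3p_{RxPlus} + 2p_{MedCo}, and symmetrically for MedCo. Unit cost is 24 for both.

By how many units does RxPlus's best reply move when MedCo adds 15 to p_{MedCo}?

5

RxPlus's profit: π = (p_{RxPlus} − 24)(306 − 3p_{RxPlus} + 2p_{MedCo}).
∂π/∂p_{RxPlus} = 378 − 6p_{RxPlus} + 2p_{MedCo} = 0 ⇒ p_{RxPlus} = 63 + (1/3)p_{MedCo}.
The reaction-function slope is 1/3, so a 15-unit rise in p_{MedCo} moves p_{RxPlus} by 1/3 × 15 = 5. RxPlus's best response rises — the actions are strategic complements.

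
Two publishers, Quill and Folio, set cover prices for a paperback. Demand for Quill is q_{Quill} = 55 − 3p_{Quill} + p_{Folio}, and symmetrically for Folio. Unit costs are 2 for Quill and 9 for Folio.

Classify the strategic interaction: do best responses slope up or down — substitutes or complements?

Quill's profit: π = (p_{Quill} − 2)(55 − 3p_{Quill} + p_{Folio}).
∂π/∂p_{Quill} = 61 − 6p_{Quill} + p_{Folio} = 0 ⇒ p_{Quill} = 61/6 + (1/6)p_{Folio}.
The best-response slope dp_{Quill}/dp_{Folio} = 1/6 > 0: the reaction function is upward-sloping, so the choices are strategic complements.

strategic complements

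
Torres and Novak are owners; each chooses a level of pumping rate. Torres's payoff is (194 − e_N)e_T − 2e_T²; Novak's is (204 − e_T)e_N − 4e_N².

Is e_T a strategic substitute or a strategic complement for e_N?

strategic substitutes

Expanding Torres's payoff: 194e_T − e_Ne_T − 2e_T².
∂π/∂e_T = 194 − e_N − 4e_T = 0, so e_T = 48.5 − 0.25e_N.
The best-response slope de_T/de_N = −0.25 < 0: the reaction function is downward-sloping, so the choices are strategic substitutes.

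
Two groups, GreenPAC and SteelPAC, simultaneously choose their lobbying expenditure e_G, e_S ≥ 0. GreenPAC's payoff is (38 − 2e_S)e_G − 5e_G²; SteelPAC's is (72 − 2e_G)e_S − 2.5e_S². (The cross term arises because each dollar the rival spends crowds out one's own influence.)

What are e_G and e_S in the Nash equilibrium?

Expanding GreenPAC's payoff: 38e_G − 2e_Se_G − 5e_G².
∂π/∂e_G = 38 − 2e_S − 10e_G = 0, so e_G = 3.8 − 0.2e_S.
Likewise for SteelPAC: e_S = 14.4 − 0.4e_G.
Solving the two reaction functions simultaneously: (1 − (−0.2)(−0.4))e_G = 3.8 − 0.2·14.4, so 0.92e_G = 0.92 and e_G = 1.
Then e_S = 14.4 − 0.4·1 = 14.

1, 14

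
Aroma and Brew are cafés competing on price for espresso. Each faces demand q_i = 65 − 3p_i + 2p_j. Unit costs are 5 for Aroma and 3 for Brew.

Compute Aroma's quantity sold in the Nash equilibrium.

Aroma's profit: π = (p_{Aroma} − 5)(65 − 3p_{Aroma} + 2p_{Brew}).
∂π/∂p_{Aroma} = 80 − 6p_{Aroma} + 2p_{Brew} = 0 ⇒ p_{Aroma} = 40/3 + (1/3)p_{Brew}.
Similarly p_{Brew} = 37/3 + (1/3)p_{Aroma}.
Substituting the second reaction function into the first: p_{Aroma} = 40/3 + (1/3)(37/3 + (1/3)p_{Aroma}), which gives (8/9)p_{Aroma} = 157/9 ⇒ p_{Aroma} = 19.625.
Then p_{Brew} = 37/3 + (1/3)·19.625 = 18.875.
q_{Aroma} = 65 − 3·19.625 + 2·18.875 = 43.875.

43.875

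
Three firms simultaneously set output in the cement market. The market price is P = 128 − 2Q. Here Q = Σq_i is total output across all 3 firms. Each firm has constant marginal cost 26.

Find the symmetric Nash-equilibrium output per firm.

12.75

A representative firm's profit is π_i = q_i(128 − 2Q) − 26q_i, with Q = q_i + Σ_{j≠i} q_j.
First-order condition: 102 − 4q_i − 2Σ_{j≠i} q_j = 0.
Imposing symmetry (q_j = q for all j) turns Σ_{j≠i} q_j into 2q, so 102 = 8q and q = 12.75.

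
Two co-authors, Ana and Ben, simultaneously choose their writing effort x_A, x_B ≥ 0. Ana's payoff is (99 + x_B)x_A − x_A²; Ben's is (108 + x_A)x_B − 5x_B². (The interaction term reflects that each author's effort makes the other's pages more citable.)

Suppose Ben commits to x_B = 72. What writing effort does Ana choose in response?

85.5

Expanding Ana's payoff: 99x_A + x_Bx_A − x_A².
∂π/∂x_A = 99 + x_B − 2x_A = 0, so x_A = 49.5 + 0.5x_B.
At x_B = 72: x_A = 49.5 + 0.5·72 = 85.5.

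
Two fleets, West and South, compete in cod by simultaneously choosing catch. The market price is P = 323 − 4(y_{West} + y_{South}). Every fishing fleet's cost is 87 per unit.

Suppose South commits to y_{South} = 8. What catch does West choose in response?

25.5

Fishing fleet West's profit: π = y_{West}(323 − 4(y_{West} + y_{South})) − 87y_{West}.
∂π/∂y_{West} = 236 − 8y_{West} − 4y_{South} = 0, so y_{West} = 29.5 − 0.5y_{South}.
At y_{South} = 8: y_{West} = 29.5 − 0.5·8 = 25.5.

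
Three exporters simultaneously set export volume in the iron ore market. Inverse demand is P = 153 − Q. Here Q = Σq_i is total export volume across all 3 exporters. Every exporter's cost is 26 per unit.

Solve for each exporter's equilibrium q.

A representative exporter's profit is π_i = q_i(153 − Q) − 26q_i, with Q = q_i + Σ_{j≠i} q_j.
First-order condition: 127 − 2q_i − Σ_{j≠i} q_j = 0.
Imposing symmetry (q_j = q for all j) turns Σ_{j≠i} q_j into 2q, so 127 = 4q and q = 31.75.

31.75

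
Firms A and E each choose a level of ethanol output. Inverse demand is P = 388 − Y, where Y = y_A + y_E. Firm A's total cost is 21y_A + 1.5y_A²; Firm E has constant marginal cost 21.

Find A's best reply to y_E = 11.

71.2

Firm A's profit: π = y_A(388 − (y_A + y_E)) − 21y_A − 1.5y_A².
∂π/∂y_A = 367 − 5y_A − y_E = 0, so y_A = 73.4 − 0.2y_E.
At y_E = 11: y_A = 73.4 − 0.2·11 = 71.2.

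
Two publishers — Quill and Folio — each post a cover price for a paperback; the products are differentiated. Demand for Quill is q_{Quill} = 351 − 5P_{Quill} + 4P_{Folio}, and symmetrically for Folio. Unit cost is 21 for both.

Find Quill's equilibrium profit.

15125

Quill's profit: π = (P_{Quill} − 21)(351 − 5P_{Quill} + 4P_{Folio}).
∂π/∂P_{Quill} = 456 − 10P_{Quill} + 4P_{Folio} = 0 ⇒ P_{Quill} = 45.6 + 0.4P_{Folio}.
Setting P_{Quill} = P_{Folio} in the reaction function: P_{Quill} = 45.6 + 0.4P_{Quill}, so P_{Quill} = 45.6 / 0.6 = 76.
q_{Quill} = 351 − 5·76 + 4·76 = 275.
Profit = (76 − 21)·275 = 15125.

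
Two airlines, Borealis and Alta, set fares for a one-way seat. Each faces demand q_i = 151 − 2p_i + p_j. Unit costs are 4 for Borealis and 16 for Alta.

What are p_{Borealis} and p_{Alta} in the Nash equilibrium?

Borealis's profit: π = (p_{Borealis} − 4)(151 − 2p_{Borealis} + p_{Alta}).
∂π/∂p_{Borealis} = 159 − 4p_{Borealis} + p_{Alta} = 0 ⇒ p_{Borealis} = 39.75 + 0.25p_{Alta}.
Similarly p_{Alta} = 45.75 + 0.25p_{Borealis}.
Plugging p_{Alta} into Borealis's best response: p_{Borealis} = 39.75 + 0.25(45.75 + 0.25p_{Borealis}) ⇒ 0.9375p_{Borealis} = 51.1875, so p_{Borealis} = 54.6.
Then p_{Alta} = 45.75 + 0.25·54.6 = 59.4.

54.6, 59.4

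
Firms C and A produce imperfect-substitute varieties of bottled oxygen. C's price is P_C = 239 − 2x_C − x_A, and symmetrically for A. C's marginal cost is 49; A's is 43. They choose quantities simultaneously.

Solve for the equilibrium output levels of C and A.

37.6, 39.6

Firm C's profit: π = x_C(239 − 2x_C − x_A) − 49x_C.
∂π/∂x_C = 190 − 4x_C − x_A = 0 ⇒ x_C = 47.5 − 0.25x_A.
Similarly x_A = 49 − 0.25x_C.
Substituting the second reaction function into the first: x_C = 47.5 − 0.25(49 − 0.25x_C), which gives 0.9375x_C = 35.25 ⇒ x_C = 37.6.
Then x_A = 49 − 0.25·37.6 = 39.6.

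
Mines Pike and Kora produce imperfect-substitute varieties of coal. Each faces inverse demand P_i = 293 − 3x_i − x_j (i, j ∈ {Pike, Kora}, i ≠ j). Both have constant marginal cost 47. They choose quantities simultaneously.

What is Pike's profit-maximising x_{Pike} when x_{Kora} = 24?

37

Mine Pike's profit: π = x_{Pike}(293 − 3x_{Pike} − x_{Kora}) − 47x_{Pike}.
∂π/∂x_{Pike} = 246 − 6x_{Pike} − x_{Kora} = 0 ⇒ x_{Pike} = 41 − (1/6)x_{Kora}.
At x_{Kora} = 24: x_{Pike} = 41 − (1/6)·24 = 37.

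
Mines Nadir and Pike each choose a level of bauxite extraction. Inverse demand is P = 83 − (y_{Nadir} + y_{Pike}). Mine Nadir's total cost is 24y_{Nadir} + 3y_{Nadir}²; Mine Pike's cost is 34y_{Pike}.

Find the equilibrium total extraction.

Mine Nadir's profit: π = y_{Nadir}(83 − (y_{Nadir} + y_{Pike})) − 24y_{Nadir} − 3y_{Nadir}².
∂π/∂y_{Nadir} = 59 − 8y_{Nadir} − y_{Pike} = 0, so y_{Nadir} = 7.375 − 0.125y_{Pike}.
For Pike: ∂π/∂y_{Pike} = 49 − 2y_{Pike} − y_{Nadir} = 0 ⇒ y_{Pike} = 24.5 − 0.5y_{Nadir}.
Substituting the second reaction function into the first: y_{Nadir} = 7.375 − 0.125(24.5 − 0.5y_{Nadir}), which gives 0.9375y_{Nadir} = 4.3125 ⇒ y_{Nadir} = 4.6.
Then y_{Pike} = 24.5 − 0.5·4.6 = 22.2.
Total extraction: 4.6 + 22.2 = 26.8.

26.8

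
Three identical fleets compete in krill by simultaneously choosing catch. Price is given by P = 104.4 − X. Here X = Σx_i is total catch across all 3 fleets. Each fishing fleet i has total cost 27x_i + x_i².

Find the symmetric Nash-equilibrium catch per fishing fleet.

A representative fishing fleet's profit is π_i = x_i(104.4 − X) − 27x_i − x_i², with X = x_i + Σ_{j≠i} x_j.
First-order condition: 77.4 − 4x_i − Σ_{j≠i} x_j = 0.
Imposing symmetry (x_j = x for all j) turns Σ_{j≠i} x_j into 2x, so 77.4 = 6x and x = 12.9.

12.9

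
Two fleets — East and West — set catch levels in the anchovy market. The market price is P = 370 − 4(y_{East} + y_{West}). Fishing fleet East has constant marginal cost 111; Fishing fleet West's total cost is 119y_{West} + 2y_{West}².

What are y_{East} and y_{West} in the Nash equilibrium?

26.3, 12.15

Fishing fleet East's profit: π = y_{East}(370 − 4(y_{East} + y_{West})) − 111y_{East}.
∂π/∂y_{East} = 259 − 8y_{East} − 4y_{West} = 0, so y_{East} = 32.375 − 0.5y_{West}.
For West: ∂π/∂y_{West} = 251 − 12y_{West} − 4y_{East} = 0 ⇒ y_{West} = 251/12 − (1/3)y_{East}.
Solving the two reaction functions simultaneously: (1 − (−0.5)(−1/3))y_{East} = 32.375 − 0.5·(251/12), so (5/6)y_{East} = 263/12 and y_{East} = 26.3.
Then y_{West} = 251/12 − (1/3)·26.3 = 12.15.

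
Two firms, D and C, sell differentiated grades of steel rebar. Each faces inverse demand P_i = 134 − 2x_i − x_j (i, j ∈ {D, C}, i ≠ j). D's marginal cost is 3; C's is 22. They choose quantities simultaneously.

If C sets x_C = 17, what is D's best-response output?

28.5

Firm D's profit: π = x_D(134 − 2x_D − x_C) − 3x_D.
∂π/∂x_D = 131 − 4x_D − x_C = 0 ⇒ x_D = 32.75 − 0.25x_C.
At x_C = 17: x_D = 32.75 − 0.25·17 = 28.5.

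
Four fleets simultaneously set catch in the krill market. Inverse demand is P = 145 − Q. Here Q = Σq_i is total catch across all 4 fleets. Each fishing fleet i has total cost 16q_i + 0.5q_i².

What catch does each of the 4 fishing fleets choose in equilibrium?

A representative fishing fleet's profit is π_i = q_i(145 − Q) − 16q_i − 0.5q_i², with Q = q_i + Σ_{j≠i} q_j.
First-order condition: 129 − 3q_i − Σ_{j≠i} q_j = 0.
With identical fishing fleets, set every q_j = q: then 129 − 3q − 3q = 0, i.e. q = 129/6 = 21.5.

21.5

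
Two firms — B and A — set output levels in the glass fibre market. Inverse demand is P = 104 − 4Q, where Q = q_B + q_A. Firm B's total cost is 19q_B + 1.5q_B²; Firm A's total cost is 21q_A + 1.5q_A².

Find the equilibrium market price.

59.2

Firm B's profit: π = q_B(104 − 4(q_B + q_A)) − 19q_B − 1.5q_B².
∂π/∂q_B = 85 − 11q_B − 4q_A = 0, so q_B = 85/11 − (4/11)q_A.
By the same steps for A: q_A = 83/11 − (4/11)q_B.
Substituting the second reaction function into the first: q_B = 85/11 − (4/11)(83/11 − (4/11)q_B), which gives (105/121)q_B = 603/121 ⇒ q_B = 201/35.
Then q_A = 83/11 − (4/11)·(201/35) = 191/35.
Equilibrium price: P = 104 − 4·11.2 = 59.2.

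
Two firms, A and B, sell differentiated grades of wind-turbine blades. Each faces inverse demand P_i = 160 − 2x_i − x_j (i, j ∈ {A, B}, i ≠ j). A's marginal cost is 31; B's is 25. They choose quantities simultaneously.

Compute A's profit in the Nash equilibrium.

1290.32

Firm A's profit: π = x_A(160 − 2x_A − x_B) − 31x_A.
∂π/∂x_A = 129 − 4x_A − x_B = 0 ⇒ x_A = 32.25 − 0.25x_B.
Similarly x_B = 33.75 − 0.25x_A.
Solving the two reaction functions simultaneously: (1 − (−0.25)(−0.25))x_A = 32.25 − 0.25·33.75, so 0.9375x_A = 23.8125 and x_A = 25.4.
Then x_B = 33.75 − 0.25·25.4 = 27.4.
P_A = 160 − 2·25.4 − 27.4 = 81.8.
Profit = (81.8 − 31)·25.4 = 1290.32.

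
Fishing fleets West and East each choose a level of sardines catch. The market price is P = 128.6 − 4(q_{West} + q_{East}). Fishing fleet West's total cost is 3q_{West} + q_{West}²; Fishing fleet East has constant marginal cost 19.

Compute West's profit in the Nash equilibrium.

Fishing fleet West's profit: π = q_{West}(128.6 − 4(q_{West} + q_{East})) − 3q_{West} − q_{West}².
∂π/∂q_{West} = 125.6 − 10q_{West} − 4q_{East} = 0, so q_{West} = 12.56 − 0.4q_{East}.
For East: ∂π/∂q_{East} = 109.6 − 8q_{East} − 4q_{West} = 0 ⇒ q_{East} = 13.7 − 0.5q_{West}.
Plugging q_{East} into West's best response: q_{West} = 12.56 − 0.4(13.7 − 0.5q_{West}) ⇒ 0.8q_{West} = 7.08, so q_{West} = 8.85.
Then q_{East} = 13.7 − 0.5·8.85 = 9.275.
Price P = 128.6 − 4·18.125 = 56.1.
West's profit: (56.1 − 3)·8.85 − (8.85)² = 391.6125.

391.6125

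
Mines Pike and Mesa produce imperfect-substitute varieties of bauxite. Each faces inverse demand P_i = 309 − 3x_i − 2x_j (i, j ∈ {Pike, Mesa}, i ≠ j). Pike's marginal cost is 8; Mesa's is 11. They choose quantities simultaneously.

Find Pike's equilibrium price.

Mine Pike's profit: π = x_{Pike}(309 − 3x_{Pike} − 2x_{Mesa}) − 8x_{Pike}.
∂π/∂x_{Pike} = 301 − 6x_{Pike} − 2x_{Mesa} = 0 ⇒ x_{Pike} = 301/6 − (1/3)x_{Mesa}.
Similarly x_{Mesa} = 149/3 − (1/3)x_{Pike}.
Substituting the second reaction function into the first: x_{Pike} = 301/6 − (1/3)(149/3 − (1/3)x_{Pike}), which gives (8/9)x_{Pike} = 605/18 ⇒ x_{Pike} = 37.8125.
Then x_{Mesa} = 149/3 − (1/3)·37.8125 = 37.0625.
P_{Pike} = 309 − 3·37.8125 − 2·37.0625 = 121.4375.

121.4375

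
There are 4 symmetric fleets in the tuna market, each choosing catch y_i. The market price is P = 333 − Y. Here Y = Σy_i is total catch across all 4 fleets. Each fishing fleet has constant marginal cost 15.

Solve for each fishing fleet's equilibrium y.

A representative fishing fleet's profit is π_i = y_i(333 − Y) − 15y_i, with Y = y_i + Σ_{j≠i} y_j.
First-order condition: 318 − 2y_i − Σ_{j≠i} y_j = 0.
With identical fishing fleets, set every y_j = y: then 318 − 2y − 3y = 0, i.e. y = 318/5 = 63.6.

63.6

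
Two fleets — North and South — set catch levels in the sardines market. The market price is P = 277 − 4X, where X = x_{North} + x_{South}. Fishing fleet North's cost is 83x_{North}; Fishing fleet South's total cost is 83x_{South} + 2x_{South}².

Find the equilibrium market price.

Fishing fleet North's profit: π = x_{North}(277 − 4(x_{North} + x_{South})) − 83x_{North}.
∂π/∂x_{North} = 194 − 8x_{North} − 4x_{South} = 0, so x_{North} = 24.25 − 0.5x_{South}.
For South: ∂π/∂x_{South} = 194 − 12x_{South} − 4x_{North} = 0 ⇒ x_{South} = 97/6 − (1/3)x_{North}.
Plugging x_{South} into North's best response: x_{North} = 24.25 − 0.5(97/6 − (1/3)x_{North}) ⇒ (5/6)x_{North} = 97/6, so x_{North} = 19.4.
Then x_{South} = 97/6 − (1/3)·19.4 = 9.7.
Equilibrium price: P = 277 − 4·29.1 = 160.6.

160.6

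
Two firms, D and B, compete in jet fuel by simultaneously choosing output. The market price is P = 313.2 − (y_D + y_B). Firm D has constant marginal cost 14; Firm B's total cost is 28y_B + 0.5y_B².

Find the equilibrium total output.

176.72

Firm D's profit: π = y_D(313.2 − (y_D + y_B)) − 14y_D.
∂π/∂y_D = 299.2 − 2y_D − y_B = 0, so y_D = 149.6 − 0.5y_B.
For B: ∂π/∂y_B = 285.2 − 3y_B − y_D = 0 ⇒ y_B = 1426/15 − (1/3)y_D.
Plugging y_B into D's best response: y_D = 149.6 − 0.5(1426/15 − (1/3)y_D) ⇒ (5/6)y_D = 1531/15, so y_D = 122.48.
Then y_B = 1426/15 − (1/3)·122.48 = 54.24.
Total output: 122.48 + 54.24 = 176.72.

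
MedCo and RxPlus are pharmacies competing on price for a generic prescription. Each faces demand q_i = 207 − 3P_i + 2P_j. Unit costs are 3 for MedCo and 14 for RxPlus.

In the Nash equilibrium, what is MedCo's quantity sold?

MedCo's profit: π = (P_{MedCo} − 3)(207 − 3P_{MedCo} + 2P_{RxPlus}).
∂π/∂P_{MedCo} = 216 − 6P_{MedCo} + 2P_{RxPlus} = 0 ⇒ P_{MedCo} = 36 + (1/3)P_{RxPlus}.
Similarly P_{RxPlus} = 41.5 + (1/3)P_{MedCo}.
Solving the two reaction functions simultaneously: (1 − (1/3)(1/3))P_{MedCo} = 36 + (1/3)·41.5, so (8/9)P_{MedCo} = 299/6 and P_{MedCo} = 56.0625.
Then P_{RxPlus} = 41.5 + (1/3)·56.0625 = 60.1875.
q_{MedCo} = 207 − 3·56.0625 + 2·60.1875 = 159.1875.

159.1875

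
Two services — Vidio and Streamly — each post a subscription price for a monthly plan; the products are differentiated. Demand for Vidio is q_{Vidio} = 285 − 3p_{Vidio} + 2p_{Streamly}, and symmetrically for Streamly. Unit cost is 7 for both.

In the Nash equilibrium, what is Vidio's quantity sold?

208.5

Vidio's profit: π = (p_{Vidio} − 7)(285 − 3p_{Vidio} + 2p_{Streamly}).
∂π/∂p_{Vidio} = 306 − 6p_{Vidio} + 2p_{Streamly} = 0 ⇒ p_{Vidio} = 51 + (1/3)p_{Streamly}.
The game is symmetric, so in equilibrium p_{Streamly} = p_{Vidio}: the reaction function gives (2/3)p_{Vidio} = 51, hence p_{Vidio} = 76.5.
q_{Vidio} = 285 − 3·76.5 + 2·76.5 = 208.5.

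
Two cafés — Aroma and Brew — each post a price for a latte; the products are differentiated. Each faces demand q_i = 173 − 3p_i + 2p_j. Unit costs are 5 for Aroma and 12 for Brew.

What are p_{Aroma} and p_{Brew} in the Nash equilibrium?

Aroma's profit: π = (p_{Aroma} − 5)(173 − 3p_{Aroma} + 2p_{Brew}).
∂π/∂p_{Aroma} = 188 − 6p_{Aroma} + 2p_{Brew} = 0 ⇒ p_{Aroma} = 94/3 + (1/3)p_{Brew}.
Similarly p_{Brew} = 209/6 + (1/3)p_{Aroma}.
Plugging p_{Brew} into Aroma's best response: p_{Aroma} = 94/3 + (1/3)(209/6 + (1/3)p_{Aroma}) ⇒ (8/9)p_{Aroma} = 773/18, so p_{Aroma} = 48.3125.
Then p_{Brew} = 209/6 + (1/3)·48.3125 = 50.9375.

48.3125, 50.9375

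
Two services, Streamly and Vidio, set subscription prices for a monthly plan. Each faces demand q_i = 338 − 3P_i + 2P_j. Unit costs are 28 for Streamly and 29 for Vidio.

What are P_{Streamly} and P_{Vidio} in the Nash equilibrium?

105.6875, 106.0625

Streamly's profit: π = (P_{Streamly} − 28)(338 − 3P_{Streamly} + 2P_{Vidio}).
∂π/∂P_{Streamly} = 422 − 6P_{Streamly} + 2P_{Vidio} = 0 ⇒ P_{Streamly} = 211/3 + (1/3)P_{Vidio}.
Similarly P_{Vidio} = 425/6 + (1/3)P_{Streamly}.
Substituting the second reaction function into the first: P_{Streamly} = 211/3 + (1/3)(425/6 + (1/3)P_{Streamly}), which gives (8/9)P_{Streamly} = 1691/18 ⇒ P_{Streamly} = 105.6875.
Then P_{Vidio} = 425/6 + (1/3)·105.6875 = 106.0625.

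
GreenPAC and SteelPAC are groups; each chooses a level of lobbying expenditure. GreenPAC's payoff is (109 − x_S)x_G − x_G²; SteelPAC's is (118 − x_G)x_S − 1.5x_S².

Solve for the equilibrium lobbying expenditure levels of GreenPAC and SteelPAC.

Expanding GreenPAC's payoff: 109x_G − x_Sx_G − x_G².
∂π/∂x_G = 109 − x_S − 2x_G = 0, so x_G = 54.5 − 0.5x_S.
Likewise for SteelPAC: x_S = 118/3 − (1/3)x_G.
Plugging x_S into GreenPAC's best response: x_G = 54.5 − 0.5(118/3 − (1/3)x_G) ⇒ (5/6)x_G = 209/6, so x_G = 41.8.
Then x_S = 118/3 − (1/3)·41.8 = 25.4.

41.8, 25.4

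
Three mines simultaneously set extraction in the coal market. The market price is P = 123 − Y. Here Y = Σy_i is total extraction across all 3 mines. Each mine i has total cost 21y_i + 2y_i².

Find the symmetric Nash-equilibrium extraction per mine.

A representative mine's profit is π_i = y_i(123 − Y) − 21y_i − 2y_i², with Y = y_i + Σ_{j≠i} y_j.
First-order condition: 102 − 6y_i − Σ_{j≠i} y_j = 0.
With identical mines, set every y_j = y: then 102 − 6y − 2y = 0, i.e. y = 102/8 = 12.75.

12.75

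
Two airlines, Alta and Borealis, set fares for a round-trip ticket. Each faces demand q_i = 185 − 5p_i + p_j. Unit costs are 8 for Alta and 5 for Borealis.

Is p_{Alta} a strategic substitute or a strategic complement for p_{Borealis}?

Alta's profit: π = (p_{Alta} − 8)(185 − 5p_{Alta} + p_{Borealis}).
∂π/∂p_{Alta} = 225 − 10p_{Alta} + p_{Borealis} = 0 ⇒ p_{Alta} = 22.5 + 0.1p_{Borealis}.
The best-response slope dp_{Alta}/dp_{Borealis} = 0.1 > 0: the reaction function is upward-sloping, so the choices are strategic complements.

strategic complements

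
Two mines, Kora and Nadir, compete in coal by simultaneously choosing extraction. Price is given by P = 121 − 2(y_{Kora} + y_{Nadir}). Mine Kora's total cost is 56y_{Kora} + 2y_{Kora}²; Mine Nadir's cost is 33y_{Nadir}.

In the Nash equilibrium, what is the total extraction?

Mine Kora's profit: π = y_{Kora}(121 − 2(y_{Kora} + y_{Nadir})) − 56y_{Kora} − 2y_{Kora}².
∂π/∂y_{Kora} = 65 − 8y_{Kora} − 2y_{Nadir} = 0, so y_{Kora} = 8.125 − 0.25y_{Nadir}.
For Nadir: ∂π/∂y_{Nadir} = 88 − 4y_{Nadir} − 2y_{Kora} = 0 ⇒ y_{Nadir} = 22 − 0.5y_{Kora}.
Substituting the second reaction function into the first: y_{Kora} = 8.125 − 0.25(22 − 0.5y_{Kora}), which gives 0.875y_{Kora} = 2.625 ⇒ y_{Kora} = 3.
Then y_{Nadir} = 22 − 0.5·3 = 20.5.
Total extraction: 3 + 20.5 = 23.5.

23.5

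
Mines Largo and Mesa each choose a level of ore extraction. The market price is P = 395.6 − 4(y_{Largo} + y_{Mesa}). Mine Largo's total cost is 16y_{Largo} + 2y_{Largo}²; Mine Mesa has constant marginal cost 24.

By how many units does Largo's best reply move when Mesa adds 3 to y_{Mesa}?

Mine Largo's profit: π = y_{Largo}(395.6 − 4(y_{Largo} + y_{Mesa})) − 16y_{Largo} − 2y_{Largo}².
∂π/∂y_{Largo} = 379.6 − 12y_{Largo} − 4y_{Mesa} = 0, so y_{Largo} = 949/30 − (1/3)y_{Mesa}.
The reaction-function slope is −1/3, so a 3-unit rise in y_{Mesa} moves y_{Largo} by −1/3 × 3 = −1. Largo's best response falls — the actions are strategic substitutes.

-1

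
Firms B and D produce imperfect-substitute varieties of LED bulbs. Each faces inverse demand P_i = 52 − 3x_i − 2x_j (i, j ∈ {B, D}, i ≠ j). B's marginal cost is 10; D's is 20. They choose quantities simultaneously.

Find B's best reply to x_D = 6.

5

Firm B's profit: π = x_B(52 − 3x_B − 2x_D) − 10x_B.
∂π/∂x_B = 42 − 6x_B − 2x_D = 0 ⇒ x_B = 7 − (1/3)x_D.
At x_D = 6: x_B = 7 − (1/3)·6 = 5.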